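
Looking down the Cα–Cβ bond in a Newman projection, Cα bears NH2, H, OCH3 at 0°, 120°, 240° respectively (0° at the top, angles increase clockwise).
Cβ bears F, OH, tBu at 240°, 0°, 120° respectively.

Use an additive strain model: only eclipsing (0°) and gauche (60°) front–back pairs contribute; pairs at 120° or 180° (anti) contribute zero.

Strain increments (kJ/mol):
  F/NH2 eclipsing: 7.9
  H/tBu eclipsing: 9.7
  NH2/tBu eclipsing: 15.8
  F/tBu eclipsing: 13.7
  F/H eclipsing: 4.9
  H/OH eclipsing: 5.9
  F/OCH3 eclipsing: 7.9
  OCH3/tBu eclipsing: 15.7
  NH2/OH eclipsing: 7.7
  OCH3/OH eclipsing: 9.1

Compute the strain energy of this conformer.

25.3 kJ/mol

This conformer (eclipsed): NH2(0°)/OH(0°) eclipsed 7.7; H(120°)/tBu(120°) eclipsed 9.7; OCH3(240°)/F(240°) eclipsed 7.9 → 25.3 kJ/mol.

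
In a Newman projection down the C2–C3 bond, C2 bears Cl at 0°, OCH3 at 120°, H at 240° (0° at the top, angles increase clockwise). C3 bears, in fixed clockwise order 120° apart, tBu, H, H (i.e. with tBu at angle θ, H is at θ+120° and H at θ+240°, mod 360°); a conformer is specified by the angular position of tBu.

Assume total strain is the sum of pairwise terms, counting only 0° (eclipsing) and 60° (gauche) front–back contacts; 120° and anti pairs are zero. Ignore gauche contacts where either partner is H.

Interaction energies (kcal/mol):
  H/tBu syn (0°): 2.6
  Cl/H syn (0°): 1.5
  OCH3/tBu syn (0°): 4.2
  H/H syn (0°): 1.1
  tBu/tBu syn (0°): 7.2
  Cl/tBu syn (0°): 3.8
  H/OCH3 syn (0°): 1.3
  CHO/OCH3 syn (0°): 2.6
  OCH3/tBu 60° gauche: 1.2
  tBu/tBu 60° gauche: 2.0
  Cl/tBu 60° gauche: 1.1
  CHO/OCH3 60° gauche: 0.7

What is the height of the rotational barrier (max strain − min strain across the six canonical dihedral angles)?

5.7 kcal/mol

tBu at 0° (eclipsed): Cl–tBu eclipsed, OCH3–H eclipsed, H–H eclipsed; 3.8 + 1.3 + 1.1 = 6.2 kcal/mol.
tBu at 60° (staggered): Cl–tBu gauche, OCH3–tBu gauche; 1.1 + 1.2 = 2.3 kcal/mol.
tBu at 120° (eclipsed): Cl–H eclipsed, OCH3–tBu eclipsed, H–H eclipsed; 1.5 + 4.2 + 1.1 = 6.8 kcal/mol.
tBu at 180° (staggered): OCH3–tBu gauche; 1.2 = 1.2 kcal/mol.
tBu at 240° (eclipsed): Cl–H eclipsed, OCH3–H eclipsed, H–tBu eclipsed; 1.5 + 1.3 + 2.6 = 5.4 kcal/mol.
tBu at 300° (staggered): Cl–tBu gauche; 1.1 = 1.1 kcal/mol.
Max at 120° (6.8 kcal/mol), min at 300° (1.1 kcal/mol); barrier = 5.7 kcal/mol.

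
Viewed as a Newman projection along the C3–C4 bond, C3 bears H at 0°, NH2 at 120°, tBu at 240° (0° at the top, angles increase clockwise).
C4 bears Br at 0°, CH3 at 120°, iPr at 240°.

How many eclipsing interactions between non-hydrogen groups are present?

Non-H eclipsing pairs: NH2(120°)/CH3(120°); tBu(240°)/iPr(240°) — 2 interactions.

2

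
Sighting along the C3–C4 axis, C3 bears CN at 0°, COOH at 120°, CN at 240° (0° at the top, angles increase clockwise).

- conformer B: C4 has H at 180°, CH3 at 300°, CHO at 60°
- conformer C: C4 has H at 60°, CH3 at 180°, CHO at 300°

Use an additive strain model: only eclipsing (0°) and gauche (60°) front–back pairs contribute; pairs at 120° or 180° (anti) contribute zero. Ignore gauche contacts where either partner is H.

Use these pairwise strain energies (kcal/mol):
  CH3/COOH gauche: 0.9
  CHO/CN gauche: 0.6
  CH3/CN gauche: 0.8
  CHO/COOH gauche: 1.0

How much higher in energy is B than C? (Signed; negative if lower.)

B is staggered. CN at 0° is gauche with CH3 at 300° (0.8); CN at 0° is gauche with CHO at 60° (0.6); COOH at 120° is gauche with CHO at 60° (1.0); CN at 240° is gauche with CH3 at 300° (0.8). Total 3.2 kcal/mol.
C is staggered. CN at 0° is gauche with CHO at 300° (0.6); COOH at 120° is gauche with CH3 at 180° (0.9); CN at 240° is gauche with CH3 at 180° (0.8); CN at 240° is gauche with CHO at 300° (0.6). Total 2.9 kcal/mol.
E(B) − E(C) = 3.2 − 2.9 = +0.3 kcal/mol.

+0.3 kcal/mol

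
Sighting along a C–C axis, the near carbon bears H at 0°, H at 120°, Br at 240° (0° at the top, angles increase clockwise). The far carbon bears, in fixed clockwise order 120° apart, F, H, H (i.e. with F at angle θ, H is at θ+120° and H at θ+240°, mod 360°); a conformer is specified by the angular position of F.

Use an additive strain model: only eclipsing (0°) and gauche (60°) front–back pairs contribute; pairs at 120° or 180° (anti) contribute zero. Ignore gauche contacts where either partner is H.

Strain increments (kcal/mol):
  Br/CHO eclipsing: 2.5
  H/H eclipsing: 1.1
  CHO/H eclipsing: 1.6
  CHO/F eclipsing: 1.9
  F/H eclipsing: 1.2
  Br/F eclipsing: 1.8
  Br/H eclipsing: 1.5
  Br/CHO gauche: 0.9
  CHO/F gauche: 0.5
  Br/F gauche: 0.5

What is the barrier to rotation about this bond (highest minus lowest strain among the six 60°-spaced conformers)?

4.0 kcal/mol

F at 0° is eclipsed. H at 0° is eclipsed with F at 0° (1.2); H at 120° is eclipsed with H at 120° (1.1); Br at 240° is eclipsed with H at 240° (1.5). Total 3.8 kcal/mol.
F at 60° (staggered): no non-H gauche contacts → 0.0 kcal/mol.
F at 120° is eclipsed. H at 0° is eclipsed with H at 0° (1.1); H at 120° is eclipsed with F at 120° (1.2); Br at 240° is eclipsed with H at 240° (1.5). Total 3.8 kcal/mol.
F at 180° is staggered. Br at 240° is gauche with F at 180° (0.5). Total 0.5 kcal/mol.
F at 240° is eclipsed. H at 0° is eclipsed with H at 0° (1.1); H at 120° is eclipsed with H at 120° (1.1); Br at 240° is eclipsed with F at 240° (1.8). Total 4.0 kcal/mol.
F at 300° is staggered. Br at 240° is gauche with F at 300° (0.5). Total 0.5 kcal/mol.
Max at 240° (4.0 kcal/mol), min at 60° (0.0 kcal/mol); barrier = 4.0 kcal/mol.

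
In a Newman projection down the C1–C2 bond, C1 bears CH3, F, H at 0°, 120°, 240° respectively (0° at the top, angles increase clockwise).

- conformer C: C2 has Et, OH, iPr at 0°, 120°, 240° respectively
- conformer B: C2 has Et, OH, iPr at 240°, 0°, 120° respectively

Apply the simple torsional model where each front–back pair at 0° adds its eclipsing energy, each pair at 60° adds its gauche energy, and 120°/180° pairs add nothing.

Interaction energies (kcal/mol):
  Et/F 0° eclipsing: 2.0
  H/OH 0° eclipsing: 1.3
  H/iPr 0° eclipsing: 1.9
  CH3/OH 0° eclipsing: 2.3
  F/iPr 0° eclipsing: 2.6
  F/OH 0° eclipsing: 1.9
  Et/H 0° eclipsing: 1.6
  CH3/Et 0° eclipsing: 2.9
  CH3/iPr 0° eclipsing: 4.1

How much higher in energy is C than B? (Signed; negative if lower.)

C (eclipsed): CH3(0°)/Et(0°) eclipsed 2.9; F(120°)/OH(120°) eclipsed 1.9; H(240°)/iPr(240°) eclipsed 1.9 → 6.7 kcal/mol.
B (eclipsed): CH3(0°)/OH(0°) eclipsed 2.3; F(120°)/iPr(120°) eclipsed 2.6; H(240°)/Et(240°) eclipsed 1.6 → 6.5 kcal/mol.
E(C) − E(B) = 6.7 − 6.5 = +0.2 kcal/mol.

+0.2 kcal/mol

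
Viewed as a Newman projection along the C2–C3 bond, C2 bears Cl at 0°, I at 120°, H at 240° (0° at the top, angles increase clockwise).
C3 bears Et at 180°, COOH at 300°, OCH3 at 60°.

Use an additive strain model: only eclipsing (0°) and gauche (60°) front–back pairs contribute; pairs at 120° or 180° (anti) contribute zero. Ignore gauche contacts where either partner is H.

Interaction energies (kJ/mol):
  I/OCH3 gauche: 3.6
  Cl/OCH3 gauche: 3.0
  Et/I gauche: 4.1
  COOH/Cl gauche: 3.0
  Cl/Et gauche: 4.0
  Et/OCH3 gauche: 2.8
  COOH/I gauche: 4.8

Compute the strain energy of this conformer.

13.7 kJ/mol

This conformer (staggered): Cl(0°)/COOH(300°) gauche 3.0; Cl(0°)/OCH3(60°) gauche 3.0; I(120°)/Et(180°) gauche 4.1; I(120°)/OCH3(60°) gauche 3.6 → 13.7 kJ/mol.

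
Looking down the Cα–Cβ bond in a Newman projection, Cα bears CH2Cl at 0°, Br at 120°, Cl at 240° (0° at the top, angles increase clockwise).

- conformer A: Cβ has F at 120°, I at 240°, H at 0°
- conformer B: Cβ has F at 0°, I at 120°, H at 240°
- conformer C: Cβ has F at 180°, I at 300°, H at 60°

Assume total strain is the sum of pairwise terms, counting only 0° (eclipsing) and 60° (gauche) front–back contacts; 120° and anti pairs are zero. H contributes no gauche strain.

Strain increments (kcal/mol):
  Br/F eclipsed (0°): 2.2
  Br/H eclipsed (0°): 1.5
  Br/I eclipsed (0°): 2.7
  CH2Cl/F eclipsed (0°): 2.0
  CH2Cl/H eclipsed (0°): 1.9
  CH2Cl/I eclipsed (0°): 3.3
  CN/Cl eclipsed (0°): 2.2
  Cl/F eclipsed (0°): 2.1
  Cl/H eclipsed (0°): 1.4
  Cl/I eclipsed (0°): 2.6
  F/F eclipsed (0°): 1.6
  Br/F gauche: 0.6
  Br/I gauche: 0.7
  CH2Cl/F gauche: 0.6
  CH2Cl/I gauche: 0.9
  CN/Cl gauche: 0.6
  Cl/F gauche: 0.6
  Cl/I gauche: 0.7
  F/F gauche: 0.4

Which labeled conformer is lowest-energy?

C

A (eclipsed): CH2Cl–H eclipsed, Br–F eclipsed, Cl–I eclipsed; 1.9 + 2.2 + 2.6 = 6.7 kcal/mol.
B (eclipsed): CH2Cl–F eclipsed, Br–I eclipsed, Cl–H eclipsed; 2.0 + 2.7 + 1.4 = 6.1 kcal/mol.
C (staggered): CH2Cl–I gauche, Br–F gauche, Cl–F gauche, Cl–I gauche; 0.9 + 0.6 + 0.6 + 0.7 = 2.8 kcal/mol.
C has the lowest total (2.8 kcal/mol).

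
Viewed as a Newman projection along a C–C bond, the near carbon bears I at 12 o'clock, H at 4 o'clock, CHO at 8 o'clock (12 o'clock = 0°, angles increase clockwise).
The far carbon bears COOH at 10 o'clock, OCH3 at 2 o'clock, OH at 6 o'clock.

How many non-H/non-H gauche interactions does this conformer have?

4

Non-H gauche pairs: I(0°)/COOH(300°); I(0°)/OCH3(60°); CHO(240°)/COOH(300°); CHO(240°)/OH(180°) — 4 interactions.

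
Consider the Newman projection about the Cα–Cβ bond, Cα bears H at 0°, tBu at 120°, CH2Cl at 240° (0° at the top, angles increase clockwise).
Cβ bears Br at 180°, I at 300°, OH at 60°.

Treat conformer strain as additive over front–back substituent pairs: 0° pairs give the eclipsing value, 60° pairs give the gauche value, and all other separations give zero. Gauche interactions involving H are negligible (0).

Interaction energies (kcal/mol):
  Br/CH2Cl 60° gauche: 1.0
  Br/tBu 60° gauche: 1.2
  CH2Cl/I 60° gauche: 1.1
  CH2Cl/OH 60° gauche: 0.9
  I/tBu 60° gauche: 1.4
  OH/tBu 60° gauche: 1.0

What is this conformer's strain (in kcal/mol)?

This conformer is staggered. tBu at 120° is gauche with Br at 180° (1.2); tBu at 120° is gauche with OH at 60° (1.0); CH2Cl at 240° is gauche with Br at 180° (1.0); CH2Cl at 240° is gauche with I at 300° (1.1). Total 4.3 kcal/mol.

4.3 kcal/mol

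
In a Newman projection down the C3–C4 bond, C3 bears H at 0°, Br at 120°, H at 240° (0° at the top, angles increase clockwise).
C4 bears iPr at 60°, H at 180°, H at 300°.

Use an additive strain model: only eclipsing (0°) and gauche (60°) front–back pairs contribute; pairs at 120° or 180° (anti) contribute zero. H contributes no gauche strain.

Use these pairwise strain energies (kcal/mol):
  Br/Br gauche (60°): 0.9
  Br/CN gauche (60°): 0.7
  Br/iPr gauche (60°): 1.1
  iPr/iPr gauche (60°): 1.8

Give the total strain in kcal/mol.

1.1 kcal/mol

This conformer (staggered): Br(120°)/iPr(60°) gauche 1.1 → 1.1 kcal/mol.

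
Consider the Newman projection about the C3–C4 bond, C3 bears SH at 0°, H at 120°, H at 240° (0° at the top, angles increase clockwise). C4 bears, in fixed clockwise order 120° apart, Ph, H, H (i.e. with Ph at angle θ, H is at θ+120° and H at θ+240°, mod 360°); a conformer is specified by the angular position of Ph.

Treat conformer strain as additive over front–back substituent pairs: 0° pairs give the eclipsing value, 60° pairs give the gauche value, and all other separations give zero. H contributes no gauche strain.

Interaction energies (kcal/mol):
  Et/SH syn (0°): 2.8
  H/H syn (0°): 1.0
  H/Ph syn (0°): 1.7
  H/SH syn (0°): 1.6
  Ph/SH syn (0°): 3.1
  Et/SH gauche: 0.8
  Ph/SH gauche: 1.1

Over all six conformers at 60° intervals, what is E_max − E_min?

5.1 kcal/mol

Ph at 0° (eclipsed): SH(0°)/Ph(0°) eclipsed 3.1; H(120°)/H(120°) eclipsed 1.0; H(240°)/H(240°) eclipsed 1.0 → 5.1 kcal/mol.
Ph at 60° (staggered): SH(0°)/Ph(60°) gauche 1.1 → 1.1 kcal/mol.
Ph at 120° (eclipsed): SH(0°)/H(0°) eclipsed 1.6; H(120°)/Ph(120°) eclipsed 1.7; H(240°)/H(240°) eclipsed 1.0 → 4.3 kcal/mol.
Ph at 180° (staggered): no non-H gauche contacts → 0.0 kcal/mol.
Ph at 240° (eclipsed): SH(0°)/H(0°) eclipsed 1.6; H(120°)/H(120°) eclipsed 1.0; H(240°)/Ph(240°) eclipsed 1.7 → 4.3 kcal/mol.
Ph at 300° (staggered): SH(0°)/Ph(300°) gauche 1.1 → 1.1 kcal/mol.
Max at 0° (5.1 kcal/mol), min at 180° (0.0 kcal/mol); barrier = 5.1 kcal/mol.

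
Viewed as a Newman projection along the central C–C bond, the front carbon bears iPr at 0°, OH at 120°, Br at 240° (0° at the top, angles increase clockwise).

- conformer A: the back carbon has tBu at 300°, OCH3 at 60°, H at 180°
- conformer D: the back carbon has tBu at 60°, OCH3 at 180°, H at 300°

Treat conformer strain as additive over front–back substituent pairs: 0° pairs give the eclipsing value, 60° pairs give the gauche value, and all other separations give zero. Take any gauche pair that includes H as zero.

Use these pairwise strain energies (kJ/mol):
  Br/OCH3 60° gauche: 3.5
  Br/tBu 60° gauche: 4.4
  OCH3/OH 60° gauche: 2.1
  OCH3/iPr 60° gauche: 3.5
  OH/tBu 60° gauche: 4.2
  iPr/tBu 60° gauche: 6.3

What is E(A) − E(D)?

+0.2 kJ/mol

A (staggered): iPr(0°)/tBu(300°) gauche 6.3; iPr(0°)/OCH3(60°) gauche 3.5; OH(120°)/OCH3(60°) gauche 2.1; Br(240°)/tBu(300°) gauche 4.4 → 16.3 kJ/mol.
D (staggered): iPr(0°)/tBu(60°) gauche 6.3; OH(120°)/tBu(60°) gauche 4.2; OH(120°)/OCH3(180°) gauche 2.1; Br(240°)/OCH3(180°) gauche 3.5 → 16.1 kJ/mol.
E(A) − E(D) = 16.3 − 16.1 = +0.2 kJ/mol.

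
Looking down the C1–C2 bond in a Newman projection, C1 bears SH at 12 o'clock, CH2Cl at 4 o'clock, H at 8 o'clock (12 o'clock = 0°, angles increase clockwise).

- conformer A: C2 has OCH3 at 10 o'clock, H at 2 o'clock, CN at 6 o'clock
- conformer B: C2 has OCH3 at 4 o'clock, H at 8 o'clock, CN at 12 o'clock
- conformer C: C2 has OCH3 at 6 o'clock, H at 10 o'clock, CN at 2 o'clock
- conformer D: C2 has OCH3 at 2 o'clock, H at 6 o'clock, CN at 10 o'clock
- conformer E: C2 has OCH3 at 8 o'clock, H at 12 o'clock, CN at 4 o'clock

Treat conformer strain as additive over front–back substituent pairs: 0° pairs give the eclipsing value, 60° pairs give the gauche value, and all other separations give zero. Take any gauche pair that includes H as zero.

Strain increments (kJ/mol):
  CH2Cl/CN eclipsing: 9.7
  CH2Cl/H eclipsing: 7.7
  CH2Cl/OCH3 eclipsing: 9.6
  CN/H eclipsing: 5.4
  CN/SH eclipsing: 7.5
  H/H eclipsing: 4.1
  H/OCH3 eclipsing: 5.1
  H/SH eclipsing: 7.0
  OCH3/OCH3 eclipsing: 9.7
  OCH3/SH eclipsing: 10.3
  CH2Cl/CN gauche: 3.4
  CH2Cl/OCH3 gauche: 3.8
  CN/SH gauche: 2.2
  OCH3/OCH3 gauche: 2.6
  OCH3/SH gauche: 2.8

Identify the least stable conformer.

A (staggered): SH(0°)/OCH3(300°) gauche 2.8; CH2Cl(120°)/CN(180°) gauche 3.4 → 6.2 kJ/mol.
B (eclipsed): SH(0°)/CN(0°) eclipsed 7.5; CH2Cl(120°)/OCH3(120°) eclipsed 9.6; H(240°)/H(240°) eclipsed 4.1 → 21.2 kJ/mol.
C (staggered): SH(0°)/CN(60°) gauche 2.2; CH2Cl(120°)/OCH3(180°) gauche 3.8; CH2Cl(120°)/CN(60°) gauche 3.4 → 9.4 kJ/mol.
D (staggered): SH(0°)/OCH3(60°) gauche 2.8; SH(0°)/CN(300°) gauche 2.2; CH2Cl(120°)/OCH3(60°) gauche 3.8 → 8.8 kJ/mol.
E (eclipsed): SH(0°)/H(0°) eclipsed 7.0; CH2Cl(120°)/CN(120°) eclipsed 9.7; H(240°)/OCH3(240°) eclipsed 5.1 → 21.8 kJ/mol.
E has the highest total (21.8 kJ/mol).

E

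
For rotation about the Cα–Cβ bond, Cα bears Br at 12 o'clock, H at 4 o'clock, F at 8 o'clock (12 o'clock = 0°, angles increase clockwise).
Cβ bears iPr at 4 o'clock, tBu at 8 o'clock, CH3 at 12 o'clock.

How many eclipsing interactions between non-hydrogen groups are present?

2

Non-H eclipsing pairs: Br(0°)/CH3(0°); F(240°)/tBu(240°) — 2 interactions.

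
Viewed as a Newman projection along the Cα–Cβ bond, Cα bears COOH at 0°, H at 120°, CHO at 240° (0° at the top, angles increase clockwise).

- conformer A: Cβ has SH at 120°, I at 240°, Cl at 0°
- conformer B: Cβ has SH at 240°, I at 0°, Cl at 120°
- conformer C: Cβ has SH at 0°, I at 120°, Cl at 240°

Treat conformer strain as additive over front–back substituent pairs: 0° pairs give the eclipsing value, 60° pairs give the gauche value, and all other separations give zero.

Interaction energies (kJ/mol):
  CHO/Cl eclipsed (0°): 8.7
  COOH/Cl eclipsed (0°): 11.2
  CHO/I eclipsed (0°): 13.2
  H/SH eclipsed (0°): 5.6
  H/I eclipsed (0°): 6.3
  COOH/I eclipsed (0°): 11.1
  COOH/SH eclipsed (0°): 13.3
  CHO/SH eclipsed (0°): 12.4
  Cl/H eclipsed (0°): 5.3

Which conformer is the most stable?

A is eclipsed. COOH at 0° is eclipsed with Cl at 0° (11.2); H at 120° is eclipsed with SH at 120° (5.6); CHO at 240° is eclipsed with I at 240° (13.2). Total 30.0 kJ/mol.
B is eclipsed. COOH at 0° is eclipsed with I at 0° (11.1); H at 120° is eclipsed with Cl at 120° (5.3); CHO at 240° is eclipsed with SH at 240° (12.4). Total 28.8 kJ/mol.
C is eclipsed. COOH at 0° is eclipsed with SH at 0° (13.3); H at 120° is eclipsed with I at 120° (6.3); CHO at 240° is eclipsed with Cl at 240° (8.7). Total 28.3 kJ/mol.
C has the lowest total (28.3 kJ/mol).

C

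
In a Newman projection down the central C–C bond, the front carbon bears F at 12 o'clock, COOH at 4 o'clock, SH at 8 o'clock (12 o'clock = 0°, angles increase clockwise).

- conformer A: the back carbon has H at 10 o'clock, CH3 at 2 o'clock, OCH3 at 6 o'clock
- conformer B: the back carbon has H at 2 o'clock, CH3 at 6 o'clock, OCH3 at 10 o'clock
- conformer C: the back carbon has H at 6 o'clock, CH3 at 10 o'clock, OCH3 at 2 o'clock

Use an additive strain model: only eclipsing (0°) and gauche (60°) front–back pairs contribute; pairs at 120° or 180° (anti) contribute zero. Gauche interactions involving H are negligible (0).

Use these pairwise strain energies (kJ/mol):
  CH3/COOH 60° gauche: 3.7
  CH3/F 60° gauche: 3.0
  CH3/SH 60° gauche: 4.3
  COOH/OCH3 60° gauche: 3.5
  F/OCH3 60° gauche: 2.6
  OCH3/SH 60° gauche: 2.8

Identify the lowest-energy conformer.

A

A (staggered): F–CH3 gauche, COOH–CH3 gauche, COOH–OCH3 gauche, SH–OCH3 gauche; 3.0 + 3.7 + 3.5 + 2.8 = 13.0 kJ/mol.
B (staggered): F–OCH3 gauche, COOH–CH3 gauche, SH–CH3 gauche, SH–OCH3 gauche; 2.6 + 3.7 + 4.3 + 2.8 = 13.4 kJ/mol.
C (staggered): F–CH3 gauche, F–OCH3 gauche, COOH–OCH3 gauche, SH–CH3 gauche; 3.0 + 2.6 + 3.5 + 4.3 = 13.4 kJ/mol.
A has the lowest total (13.0 kJ/mol).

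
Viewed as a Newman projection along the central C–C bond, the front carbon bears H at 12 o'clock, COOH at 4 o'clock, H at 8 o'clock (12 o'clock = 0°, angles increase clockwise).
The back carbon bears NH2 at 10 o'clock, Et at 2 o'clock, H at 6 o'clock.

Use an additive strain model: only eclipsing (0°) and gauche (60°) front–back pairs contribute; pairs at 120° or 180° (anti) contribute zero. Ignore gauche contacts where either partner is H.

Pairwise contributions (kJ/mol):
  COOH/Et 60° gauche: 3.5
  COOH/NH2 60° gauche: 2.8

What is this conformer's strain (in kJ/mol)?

This conformer (staggered): COOH–Et gauche; 3.5 = 3.5 kJ/mol.

3.5 kJ/mol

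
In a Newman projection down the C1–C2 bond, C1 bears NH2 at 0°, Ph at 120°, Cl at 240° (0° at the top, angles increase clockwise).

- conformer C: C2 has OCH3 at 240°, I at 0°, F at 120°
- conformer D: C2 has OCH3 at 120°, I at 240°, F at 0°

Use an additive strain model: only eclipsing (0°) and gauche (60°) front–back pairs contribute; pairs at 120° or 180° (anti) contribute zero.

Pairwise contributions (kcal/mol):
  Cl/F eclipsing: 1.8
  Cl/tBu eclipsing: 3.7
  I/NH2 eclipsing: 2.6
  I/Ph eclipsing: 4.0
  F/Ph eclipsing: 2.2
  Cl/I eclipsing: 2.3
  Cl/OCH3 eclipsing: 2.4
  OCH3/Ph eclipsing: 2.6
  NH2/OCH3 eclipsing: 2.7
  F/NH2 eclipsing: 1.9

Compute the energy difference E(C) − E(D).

+0.4 kcal/mol

C (eclipsed): NH2–I eclipsed, Ph–F eclipsed, Cl–OCH3 eclipsed; 2.6 + 2.2 + 2.4 = 7.2 kcal/mol.
D (eclipsed): NH2–F eclipsed, Ph–OCH3 eclipsed, Cl–I eclipsed; 1.9 + 2.6 + 2.3 = 6.8 kcal/mol.
E(C) − E(D) = 7.2 − 6.8 = +0.4 kcal/mol.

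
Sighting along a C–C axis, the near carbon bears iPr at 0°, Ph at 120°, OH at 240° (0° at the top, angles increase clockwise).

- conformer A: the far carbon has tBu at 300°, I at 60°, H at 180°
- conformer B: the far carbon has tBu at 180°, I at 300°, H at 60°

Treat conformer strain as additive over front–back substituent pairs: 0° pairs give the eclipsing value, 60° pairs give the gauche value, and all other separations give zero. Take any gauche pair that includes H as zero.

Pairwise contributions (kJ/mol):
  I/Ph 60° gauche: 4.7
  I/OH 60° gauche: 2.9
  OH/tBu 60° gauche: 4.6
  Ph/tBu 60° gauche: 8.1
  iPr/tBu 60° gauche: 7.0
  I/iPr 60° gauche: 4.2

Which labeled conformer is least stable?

A

A (staggered): iPr(0°)/tBu(300°) gauche 7.0; iPr(0°)/I(60°) gauche 4.2; Ph(120°)/I(60°) gauche 4.7; OH(240°)/tBu(300°) gauche 4.6 → 20.5 kJ/mol.
B (staggered): iPr(0°)/I(300°) gauche 4.2; Ph(120°)/tBu(180°) gauche 8.1; OH(240°)/tBu(180°) gauche 4.6; OH(240°)/I(300°) gauche 2.9 → 19.8 kJ/mol.
A has the highest total (20.5 kJ/mol).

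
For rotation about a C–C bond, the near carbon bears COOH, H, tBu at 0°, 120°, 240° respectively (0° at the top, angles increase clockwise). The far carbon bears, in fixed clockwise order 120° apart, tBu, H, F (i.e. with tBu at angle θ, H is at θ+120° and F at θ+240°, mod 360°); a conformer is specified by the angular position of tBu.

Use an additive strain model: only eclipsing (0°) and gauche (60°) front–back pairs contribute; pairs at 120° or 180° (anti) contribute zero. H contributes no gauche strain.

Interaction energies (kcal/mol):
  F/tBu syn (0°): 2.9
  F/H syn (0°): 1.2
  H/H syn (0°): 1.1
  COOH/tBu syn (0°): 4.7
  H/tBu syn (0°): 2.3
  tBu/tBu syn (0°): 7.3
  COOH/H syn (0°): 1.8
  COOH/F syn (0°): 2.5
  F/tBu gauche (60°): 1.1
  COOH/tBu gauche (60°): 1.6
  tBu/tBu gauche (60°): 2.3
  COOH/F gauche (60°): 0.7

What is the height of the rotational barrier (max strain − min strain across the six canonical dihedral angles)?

7.3 kcal/mol

tBu at 0° is eclipsed. COOH at 0° is eclipsed with tBu at 0° (4.7); H at 120° is eclipsed with H at 120° (1.1); tBu at 240° is eclipsed with F at 240° (2.9). Total 8.7 kcal/mol.
tBu at 60° is staggered. COOH at 0° is gauche with tBu at 60° (1.6); COOH at 0° is gauche with F at 300° (0.7); tBu at 240° is gauche with F at 300° (1.1). Total 3.4 kcal/mol.
tBu at 120° is eclipsed. COOH at 0° is eclipsed with F at 0° (2.5); H at 120° is eclipsed with tBu at 120° (2.3); tBu at 240° is eclipsed with H at 240° (2.3). Total 7.1 kcal/mol.
tBu at 180° is staggered. COOH at 0° is gauche with F at 60° (0.7); tBu at 240° is gauche with tBu at 180° (2.3). Total 3.0 kcal/mol.
tBu at 240° is eclipsed. COOH at 0° is eclipsed with H at 0° (1.8); H at 120° is eclipsed with F at 120° (1.2); tBu at 240° is eclipsed with tBu at 240° (7.3). Total 10.3 kcal/mol.
tBu at 300° is staggered. COOH at 0° is gauche with tBu at 300° (1.6); tBu at 240° is gauche with tBu at 300° (2.3); tBu at 240° is gauche with F at 180° (1.1). Total 5.0 kcal/mol.
Max at 240° (10.3 kcal/mol), min at 180° (3.0 kcal/mol); barrier = 7.3 kcal/mol.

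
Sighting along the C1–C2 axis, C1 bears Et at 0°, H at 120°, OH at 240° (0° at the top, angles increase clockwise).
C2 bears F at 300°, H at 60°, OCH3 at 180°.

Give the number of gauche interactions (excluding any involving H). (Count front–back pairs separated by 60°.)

3

Non-H gauche pairs: Et(0°)/F(300°); OH(240°)/F(300°); OH(240°)/OCH3(180°) — 3 interactions.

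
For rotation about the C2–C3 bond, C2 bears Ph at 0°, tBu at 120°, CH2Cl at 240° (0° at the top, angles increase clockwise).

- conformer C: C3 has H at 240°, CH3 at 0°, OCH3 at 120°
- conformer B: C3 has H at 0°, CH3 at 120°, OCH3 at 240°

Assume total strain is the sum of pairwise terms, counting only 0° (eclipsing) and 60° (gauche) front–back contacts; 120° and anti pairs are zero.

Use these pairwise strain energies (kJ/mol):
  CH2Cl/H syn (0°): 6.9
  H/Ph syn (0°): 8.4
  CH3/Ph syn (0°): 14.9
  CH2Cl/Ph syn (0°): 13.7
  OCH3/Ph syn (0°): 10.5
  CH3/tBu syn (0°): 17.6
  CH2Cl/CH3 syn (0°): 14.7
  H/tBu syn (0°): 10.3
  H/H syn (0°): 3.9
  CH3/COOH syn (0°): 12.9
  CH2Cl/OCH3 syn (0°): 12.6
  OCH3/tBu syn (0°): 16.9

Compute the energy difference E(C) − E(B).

+0.1 kJ/mol

C is eclipsed. Ph at 0° is eclipsed with CH3 at 0° (14.9); tBu at 120° is eclipsed with OCH3 at 120° (16.9); CH2Cl at 240° is eclipsed with H at 240° (6.9). Total 38.7 kJ/mol.
B is eclipsed. Ph at 0° is eclipsed with H at 0° (8.4); tBu at 120° is eclipsed with CH3 at 120° (17.6); CH2Cl at 240° is eclipsed with OCH3 at 240° (12.6). Total 38.6 kJ/mol.
E(C) − E(B) = 38.7 − 38.6 = +0.1 kJ/mol.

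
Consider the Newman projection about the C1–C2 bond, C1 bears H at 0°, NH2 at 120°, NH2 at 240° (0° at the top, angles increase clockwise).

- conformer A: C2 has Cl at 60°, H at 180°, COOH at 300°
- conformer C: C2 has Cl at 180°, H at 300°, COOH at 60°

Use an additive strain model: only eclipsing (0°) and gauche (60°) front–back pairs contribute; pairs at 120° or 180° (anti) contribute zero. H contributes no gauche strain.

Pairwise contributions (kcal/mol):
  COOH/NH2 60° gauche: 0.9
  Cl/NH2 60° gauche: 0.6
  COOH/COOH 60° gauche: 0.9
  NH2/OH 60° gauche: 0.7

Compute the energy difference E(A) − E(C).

-0.6 kcal/mol

A (staggered): NH2–Cl gauche, NH2–COOH gauche; 0.6 + 0.9 = 1.5 kcal/mol.
C (staggered): NH2–Cl gauche, NH2–COOH gauche, NH2–Cl gauche; 0.6 + 0.9 + 0.6 = 2.1 kcal/mol.
E(A) − E(C) = 1.5 − 2.1 = -0.6 kcal/mol.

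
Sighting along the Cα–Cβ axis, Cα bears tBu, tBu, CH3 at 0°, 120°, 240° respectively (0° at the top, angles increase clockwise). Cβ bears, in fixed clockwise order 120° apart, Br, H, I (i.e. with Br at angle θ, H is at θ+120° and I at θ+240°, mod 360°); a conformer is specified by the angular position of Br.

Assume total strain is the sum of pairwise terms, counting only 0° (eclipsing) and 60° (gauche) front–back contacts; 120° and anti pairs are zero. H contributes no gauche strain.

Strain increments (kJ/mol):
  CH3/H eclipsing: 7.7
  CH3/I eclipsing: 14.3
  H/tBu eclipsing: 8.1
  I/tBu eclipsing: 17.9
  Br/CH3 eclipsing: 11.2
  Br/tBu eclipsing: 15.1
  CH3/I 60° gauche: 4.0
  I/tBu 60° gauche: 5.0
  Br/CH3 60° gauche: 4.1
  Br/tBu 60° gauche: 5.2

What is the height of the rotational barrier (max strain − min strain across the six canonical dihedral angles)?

Br at 0° (eclipsed): tBu(0°)/Br(0°) eclipsed 15.1; tBu(120°)/H(120°) eclipsed 8.1; CH3(240°)/I(240°) eclipsed 14.3 → 37.5 kJ/mol.
Br at 60° (staggered): tBu(0°)/Br(60°) gauche 5.2; tBu(0°)/I(300°) gauche 5.0; tBu(120°)/Br(60°) gauche 5.2; CH3(240°)/I(300°) gauche 4.0 → 19.4 kJ/mol.
Br at 120° (eclipsed): tBu(0°)/I(0°) eclipsed 17.9; tBu(120°)/Br(120°) eclipsed 15.1; CH3(240°)/H(240°) eclipsed 7.7 → 40.7 kJ/mol.
Br at 180° (staggered): tBu(0°)/I(60°) gauche 5.0; tBu(120°)/Br(180°) gauche 5.2; tBu(120°)/I(60°) gauche 5.0; CH3(240°)/Br(180°) gauche 4.1 → 19.3 kJ/mol.
Br at 240° (eclipsed): tBu(0°)/H(0°) eclipsed 8.1; tBu(120°)/I(120°) eclipsed 17.9; CH3(240°)/Br(240°) eclipsed 11.2 → 37.2 kJ/mol.
Br at 300° (staggered): tBu(0°)/Br(300°) gauche 5.2; tBu(120°)/I(180°) gauche 5.0; CH3(240°)/Br(300°) gauche 4.1; CH3(240°)/I(180°) gauche 4.0 → 18.3 kJ/mol.
Max at 120° (40.7 kJ/mol), min at 300° (18.3 kJ/mol); barrier = 22.4 kJ/mol.

22.4 kJ/mol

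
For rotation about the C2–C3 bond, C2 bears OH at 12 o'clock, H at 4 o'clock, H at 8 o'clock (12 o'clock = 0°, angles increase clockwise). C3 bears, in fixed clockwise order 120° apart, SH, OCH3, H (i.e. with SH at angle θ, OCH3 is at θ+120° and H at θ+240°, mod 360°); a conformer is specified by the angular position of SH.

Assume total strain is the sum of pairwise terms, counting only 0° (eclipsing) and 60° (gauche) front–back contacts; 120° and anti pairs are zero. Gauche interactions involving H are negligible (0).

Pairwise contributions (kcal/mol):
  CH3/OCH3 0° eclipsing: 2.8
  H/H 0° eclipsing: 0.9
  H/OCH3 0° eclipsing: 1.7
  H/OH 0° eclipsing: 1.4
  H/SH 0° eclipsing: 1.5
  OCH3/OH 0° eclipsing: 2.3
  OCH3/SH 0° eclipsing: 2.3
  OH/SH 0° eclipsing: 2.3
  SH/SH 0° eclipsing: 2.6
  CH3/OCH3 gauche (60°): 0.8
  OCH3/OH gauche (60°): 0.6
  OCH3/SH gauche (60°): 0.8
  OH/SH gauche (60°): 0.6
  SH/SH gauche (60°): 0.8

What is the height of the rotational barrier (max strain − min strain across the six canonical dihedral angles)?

SH at 0° (eclipsed): OH–SH eclipsed, H–OCH3 eclipsed, H–H eclipsed; 2.3 + 1.7 + 0.9 = 4.9 kcal/mol.
SH at 60° (staggered): OH–SH gauche; 0.6 = 0.6 kcal/mol.
SH at 120° (eclipsed): OH–H eclipsed, H–SH eclipsed, H–OCH3 eclipsed; 1.4 + 1.5 + 1.7 = 4.6 kcal/mol.
SH at 180° (staggered): OH–OCH3 gauche; 0.6 = 0.6 kcal/mol.
SH at 240° (eclipsed): OH–OCH3 eclipsed, H–H eclipsed, H–SH eclipsed; 2.3 + 0.9 + 1.5 = 4.7 kcal/mol.
SH at 300° (staggered): OH–SH gauche, OH–OCH3 gauche; 0.6 + 0.6 = 1.2 kcal/mol.
Max at 0° (4.9 kcal/mol), min at 60° (0.6 kcal/mol); barrier = 4.3 kcal/mol.

4.3 kcal/mol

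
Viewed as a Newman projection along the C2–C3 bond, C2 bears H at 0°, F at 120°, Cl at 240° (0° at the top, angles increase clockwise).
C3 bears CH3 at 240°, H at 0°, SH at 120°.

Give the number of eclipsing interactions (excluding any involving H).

Non-H eclipsing pairs: F(120°)/SH(120°); Cl(240°)/CH3(240°) — 2 interactions.

2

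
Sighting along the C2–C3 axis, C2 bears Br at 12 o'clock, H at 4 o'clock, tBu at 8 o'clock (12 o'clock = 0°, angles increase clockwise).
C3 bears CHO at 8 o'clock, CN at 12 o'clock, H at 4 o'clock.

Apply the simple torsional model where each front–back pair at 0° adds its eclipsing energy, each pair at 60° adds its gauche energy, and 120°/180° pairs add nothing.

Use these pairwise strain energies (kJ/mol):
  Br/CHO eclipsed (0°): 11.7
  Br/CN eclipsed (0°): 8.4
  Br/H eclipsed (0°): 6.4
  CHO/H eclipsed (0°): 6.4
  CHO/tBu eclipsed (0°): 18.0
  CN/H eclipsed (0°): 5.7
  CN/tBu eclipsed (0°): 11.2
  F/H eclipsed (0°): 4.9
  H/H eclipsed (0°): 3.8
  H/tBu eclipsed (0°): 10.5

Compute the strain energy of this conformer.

This conformer is eclipsed. Br at 0° is eclipsed with CN at 0° (8.4); H at 120° is eclipsed with H at 120° (3.8); tBu at 240° is eclipsed with CHO at 240° (18.0). Total 30.2 kJ/mol.

30.2 kJ/mol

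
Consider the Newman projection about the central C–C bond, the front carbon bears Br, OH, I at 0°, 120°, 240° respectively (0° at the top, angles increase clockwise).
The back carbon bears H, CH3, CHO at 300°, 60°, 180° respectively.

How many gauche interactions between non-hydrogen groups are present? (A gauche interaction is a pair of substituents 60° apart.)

Non-H gauche pairs: Br(0°)/CH3(60°); OH(120°)/CH3(60°); OH(120°)/CHO(180°); I(240°)/CHO(180°) — 4 interactions.

4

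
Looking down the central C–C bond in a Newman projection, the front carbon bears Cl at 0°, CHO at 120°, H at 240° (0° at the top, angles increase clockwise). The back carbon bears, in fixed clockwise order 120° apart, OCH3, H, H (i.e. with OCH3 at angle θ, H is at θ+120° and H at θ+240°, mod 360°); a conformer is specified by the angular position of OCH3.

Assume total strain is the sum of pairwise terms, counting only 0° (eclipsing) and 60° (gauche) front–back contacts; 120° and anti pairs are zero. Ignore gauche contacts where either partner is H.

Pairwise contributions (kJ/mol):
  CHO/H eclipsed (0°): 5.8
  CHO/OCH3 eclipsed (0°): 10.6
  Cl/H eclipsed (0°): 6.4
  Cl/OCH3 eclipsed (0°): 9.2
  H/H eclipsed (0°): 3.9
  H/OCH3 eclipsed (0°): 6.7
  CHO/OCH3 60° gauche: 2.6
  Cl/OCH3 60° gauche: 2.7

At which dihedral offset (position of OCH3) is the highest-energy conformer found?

OCH3 at 0° is eclipsed. Cl at 0° is eclipsed with OCH3 at 0° (9.2); CHO at 120° is eclipsed with H at 120° (5.8); H at 240° is eclipsed with H at 240° (3.9). Total 18.9 kJ/mol.
OCH3 at 60° is staggered. Cl at 0° is gauche with OCH3 at 60° (2.7); CHO at 120° is gauche with OCH3 at 60° (2.6). Total 5.3 kJ/mol.
OCH3 at 120° is eclipsed. Cl at 0° is eclipsed with H at 0° (6.4); CHO at 120° is eclipsed with OCH3 at 120° (10.6); H at 240° is eclipsed with H at 240° (3.9). Total 20.9 kJ/mol.
OCH3 at 180° is staggered. CHO at 120° is gauche with OCH3 at 180° (2.6). Total 2.6 kJ/mol.
OCH3 at 240° is eclipsed. Cl at 0° is eclipsed with H at 0° (6.4); CHO at 120° is eclipsed with H at 120° (5.8); H at 240° is eclipsed with OCH3 at 240° (6.7). Total 18.9 kJ/mol.
OCH3 at 300° is staggered. Cl at 0° is gauche with OCH3 at 300° (2.7). Total 2.7 kJ/mol.
The maximum (20.9 kJ/mol) occurs with OCH3 at 120°.

120°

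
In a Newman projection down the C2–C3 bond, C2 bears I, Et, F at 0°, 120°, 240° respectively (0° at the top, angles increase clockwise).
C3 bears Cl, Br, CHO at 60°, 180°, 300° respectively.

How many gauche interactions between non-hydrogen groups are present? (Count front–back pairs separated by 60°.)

6

Non-H gauche pairs: I(0°)/Cl(60°); I(0°)/CHO(300°); Et(120°)/Cl(60°); Et(120°)/Br(180°); F(240°)/Br(180°); F(240°)/CHO(300°) — 6 interactions.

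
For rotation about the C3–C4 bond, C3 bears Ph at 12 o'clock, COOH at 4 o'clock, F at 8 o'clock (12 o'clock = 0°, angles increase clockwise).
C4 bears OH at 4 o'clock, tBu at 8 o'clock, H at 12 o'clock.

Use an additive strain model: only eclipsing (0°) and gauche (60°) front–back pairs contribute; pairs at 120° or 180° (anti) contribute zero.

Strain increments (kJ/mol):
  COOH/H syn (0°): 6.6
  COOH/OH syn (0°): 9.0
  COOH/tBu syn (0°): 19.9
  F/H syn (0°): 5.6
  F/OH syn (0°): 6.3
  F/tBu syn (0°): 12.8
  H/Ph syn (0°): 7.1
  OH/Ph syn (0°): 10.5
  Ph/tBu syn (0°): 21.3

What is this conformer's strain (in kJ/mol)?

28.9 kJ/mol

This conformer (eclipsed): Ph(0°)/H(0°) eclipsed 7.1; COOH(120°)/OH(120°) eclipsed 9.0; F(240°)/tBu(240°) eclipsed 12.8 → 28.9 kJ/mol.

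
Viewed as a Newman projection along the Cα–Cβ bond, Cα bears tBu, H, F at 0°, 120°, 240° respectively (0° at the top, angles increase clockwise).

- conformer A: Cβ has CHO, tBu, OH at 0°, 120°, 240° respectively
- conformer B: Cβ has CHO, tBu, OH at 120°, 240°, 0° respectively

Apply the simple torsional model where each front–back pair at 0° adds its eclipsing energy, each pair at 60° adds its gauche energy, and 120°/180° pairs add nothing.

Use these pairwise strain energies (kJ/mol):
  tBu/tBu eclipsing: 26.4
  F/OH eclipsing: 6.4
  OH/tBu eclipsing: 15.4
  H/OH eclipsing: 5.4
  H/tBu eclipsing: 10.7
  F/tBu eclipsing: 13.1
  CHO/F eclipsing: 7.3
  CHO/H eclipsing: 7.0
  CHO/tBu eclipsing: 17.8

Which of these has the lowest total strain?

A

A (eclipsed): tBu–CHO eclipsed, H–tBu eclipsed, F–OH eclipsed; 17.8 + 10.7 + 6.4 = 34.9 kJ/mol.
B (eclipsed): tBu–OH eclipsed, H–CHO eclipsed, F–tBu eclipsed; 15.4 + 7.0 + 13.1 = 35.5 kJ/mol.
A has the lowest total (34.9 kJ/mol).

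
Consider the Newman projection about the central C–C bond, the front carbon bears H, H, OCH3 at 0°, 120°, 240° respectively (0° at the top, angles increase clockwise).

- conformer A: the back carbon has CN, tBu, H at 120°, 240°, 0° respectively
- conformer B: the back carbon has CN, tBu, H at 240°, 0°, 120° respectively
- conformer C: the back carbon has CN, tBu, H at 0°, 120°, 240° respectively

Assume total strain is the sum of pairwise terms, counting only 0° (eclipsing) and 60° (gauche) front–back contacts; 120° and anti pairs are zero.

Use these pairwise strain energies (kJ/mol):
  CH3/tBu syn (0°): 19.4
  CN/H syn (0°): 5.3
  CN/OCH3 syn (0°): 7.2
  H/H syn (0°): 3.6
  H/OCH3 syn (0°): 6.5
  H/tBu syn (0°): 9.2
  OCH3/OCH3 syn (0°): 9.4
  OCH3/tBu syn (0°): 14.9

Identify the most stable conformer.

A (eclipsed): H(0°)/H(0°) eclipsed 3.6; H(120°)/CN(120°) eclipsed 5.3; OCH3(240°)/tBu(240°) eclipsed 14.9 → 23.8 kJ/mol.
B (eclipsed): H(0°)/tBu(0°) eclipsed 9.2; H(120°)/H(120°) eclipsed 3.6; OCH3(240°)/CN(240°) eclipsed 7.2 → 20.0 kJ/mol.
C (eclipsed): H(0°)/CN(0°) eclipsed 5.3; H(120°)/tBu(120°) eclipsed 9.2; OCH3(240°)/H(240°) eclipsed 6.5 → 21.0 kJ/mol.
B has the lowest total (20.0 kJ/mol).

B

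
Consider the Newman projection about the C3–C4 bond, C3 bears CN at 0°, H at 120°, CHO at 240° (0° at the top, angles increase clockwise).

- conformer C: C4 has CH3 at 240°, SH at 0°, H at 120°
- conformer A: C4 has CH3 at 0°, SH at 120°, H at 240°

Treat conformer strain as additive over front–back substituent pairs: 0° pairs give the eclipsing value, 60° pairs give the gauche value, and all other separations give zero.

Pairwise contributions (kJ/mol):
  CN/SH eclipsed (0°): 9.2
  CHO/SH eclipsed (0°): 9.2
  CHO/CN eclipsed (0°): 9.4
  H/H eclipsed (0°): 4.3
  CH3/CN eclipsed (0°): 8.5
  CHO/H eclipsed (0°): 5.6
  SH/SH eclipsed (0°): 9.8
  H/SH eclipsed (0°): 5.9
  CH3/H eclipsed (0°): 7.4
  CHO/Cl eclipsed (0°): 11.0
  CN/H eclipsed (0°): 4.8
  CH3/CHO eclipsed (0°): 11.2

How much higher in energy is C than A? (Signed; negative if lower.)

+4.7 kJ/mol

C (eclipsed): CN–SH eclipsed, H–H eclipsed, CHO–CH3 eclipsed; 9.2 + 4.3 + 11.2 = 24.7 kJ/mol.
A (eclipsed): CN–CH3 eclipsed, H–SH eclipsed, CHO–H eclipsed; 8.5 + 5.9 + 5.6 = 20.0 kJ/mol.
E(C) − E(A) = 24.7 − 20.0 = +4.7 kJ/mol.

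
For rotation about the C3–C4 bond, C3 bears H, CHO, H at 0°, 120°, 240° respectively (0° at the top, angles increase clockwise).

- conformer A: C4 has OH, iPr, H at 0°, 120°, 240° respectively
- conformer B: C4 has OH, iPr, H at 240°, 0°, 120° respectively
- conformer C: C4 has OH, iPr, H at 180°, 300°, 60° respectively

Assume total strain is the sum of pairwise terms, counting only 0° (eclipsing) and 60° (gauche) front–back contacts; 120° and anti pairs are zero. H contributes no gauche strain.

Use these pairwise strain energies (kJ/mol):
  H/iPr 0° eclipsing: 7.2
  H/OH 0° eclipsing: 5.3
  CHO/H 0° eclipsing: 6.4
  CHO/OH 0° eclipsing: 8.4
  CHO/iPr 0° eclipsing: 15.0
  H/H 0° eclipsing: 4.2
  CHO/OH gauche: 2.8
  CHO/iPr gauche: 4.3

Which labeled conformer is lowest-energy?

C

A (eclipsed): H(0°)/OH(0°) eclipsed 5.3; CHO(120°)/iPr(120°) eclipsed 15.0; H(240°)/H(240°) eclipsed 4.2 → 24.5 kJ/mol.
B (eclipsed): H(0°)/iPr(0°) eclipsed 7.2; CHO(120°)/H(120°) eclipsed 6.4; H(240°)/OH(240°) eclipsed 5.3 → 18.9 kJ/mol.
C (staggered): CHO(120°)/OH(180°) gauche 2.8 → 2.8 kJ/mol.
C has the lowest total (2.8 kJ/mol).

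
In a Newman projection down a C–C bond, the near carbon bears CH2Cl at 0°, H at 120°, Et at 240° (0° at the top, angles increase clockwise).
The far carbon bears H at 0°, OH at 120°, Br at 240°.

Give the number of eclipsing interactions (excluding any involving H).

Non-H eclipsing pairs: Et(240°)/Br(240°) — 1 interaction.

1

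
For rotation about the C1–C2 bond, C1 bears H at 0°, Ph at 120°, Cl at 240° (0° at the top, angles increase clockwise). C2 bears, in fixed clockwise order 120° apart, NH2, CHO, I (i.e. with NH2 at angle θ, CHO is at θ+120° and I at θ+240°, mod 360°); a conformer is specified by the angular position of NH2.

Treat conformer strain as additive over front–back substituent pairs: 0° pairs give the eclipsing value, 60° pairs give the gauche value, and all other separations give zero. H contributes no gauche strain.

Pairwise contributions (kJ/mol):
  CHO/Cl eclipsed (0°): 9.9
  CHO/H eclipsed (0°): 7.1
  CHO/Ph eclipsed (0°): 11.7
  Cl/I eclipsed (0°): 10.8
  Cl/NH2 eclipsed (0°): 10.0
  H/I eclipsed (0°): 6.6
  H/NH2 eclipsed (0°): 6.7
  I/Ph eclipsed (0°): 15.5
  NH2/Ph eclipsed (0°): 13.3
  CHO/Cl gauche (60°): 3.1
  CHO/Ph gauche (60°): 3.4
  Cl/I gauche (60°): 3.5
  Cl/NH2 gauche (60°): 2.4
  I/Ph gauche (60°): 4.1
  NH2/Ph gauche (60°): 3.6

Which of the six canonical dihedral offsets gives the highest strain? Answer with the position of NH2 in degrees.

NH2 at 0° (eclipsed): H(0°)/NH2(0°) eclipsed 6.7; Ph(120°)/CHO(120°) eclipsed 11.7; Cl(240°)/I(240°) eclipsed 10.8 → 29.2 kJ/mol.
NH2 at 60° (staggered): Ph(120°)/NH2(60°) gauche 3.6; Ph(120°)/CHO(180°) gauche 3.4; Cl(240°)/CHO(180°) gauche 3.1; Cl(240°)/I(300°) gauche 3.5 → 13.6 kJ/mol.
NH2 at 120° (eclipsed): H(0°)/I(0°) eclipsed 6.6; Ph(120°)/NH2(120°) eclipsed 13.3; Cl(240°)/CHO(240°) eclipsed 9.9 → 29.8 kJ/mol.
NH2 at 180° (staggered): Ph(120°)/NH2(180°) gauche 3.6; Ph(120°)/I(60°) gauche 4.1; Cl(240°)/NH2(180°) gauche 2.4; Cl(240°)/CHO(300°) gauche 3.1 → 13.2 kJ/mol.
NH2 at 240° (eclipsed): H(0°)/CHO(0°) eclipsed 7.1; Ph(120°)/I(120°) eclipsed 15.5; Cl(240°)/NH2(240°) eclipsed 10.0 → 32.6 kJ/mol.
NH2 at 300° (staggered): Ph(120°)/CHO(60°) gauche 3.4; Ph(120°)/I(180°) gauche 4.1; Cl(240°)/NH2(300°) gauche 2.4; Cl(240°)/I(180°) gauche 3.5 → 13.4 kJ/mol.
The maximum (32.6 kJ/mol) occurs with NH2 at 240°.

240°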